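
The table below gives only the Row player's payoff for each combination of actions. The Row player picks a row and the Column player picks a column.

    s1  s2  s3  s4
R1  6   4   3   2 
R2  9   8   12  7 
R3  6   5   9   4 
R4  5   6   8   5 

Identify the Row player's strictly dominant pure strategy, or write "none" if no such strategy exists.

R2

R2 vs R1: s1: 9>6, s2: 8>4, s3: 12>3, s4: 7>2.
R2 vs R3: s1: 9>6, s2: 8>5, s3: 12>9, s4: 7>4.
R2 vs R4: s1: 9>5, s2: 8>6, s3: 12>8, s4: 7>5.
R2 strictly beats every other strategy against every opponent action, so it is strictly dominant.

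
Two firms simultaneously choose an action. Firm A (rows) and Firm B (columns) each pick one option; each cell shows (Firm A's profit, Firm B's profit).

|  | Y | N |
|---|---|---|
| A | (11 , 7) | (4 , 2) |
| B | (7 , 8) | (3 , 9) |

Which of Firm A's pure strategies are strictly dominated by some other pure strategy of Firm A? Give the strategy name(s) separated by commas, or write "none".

A is not dominated — it holds its own against B at Y (11>7).
B: dominated, since A does at least as well everywhere (Y: 11>7, N: 4>3).

B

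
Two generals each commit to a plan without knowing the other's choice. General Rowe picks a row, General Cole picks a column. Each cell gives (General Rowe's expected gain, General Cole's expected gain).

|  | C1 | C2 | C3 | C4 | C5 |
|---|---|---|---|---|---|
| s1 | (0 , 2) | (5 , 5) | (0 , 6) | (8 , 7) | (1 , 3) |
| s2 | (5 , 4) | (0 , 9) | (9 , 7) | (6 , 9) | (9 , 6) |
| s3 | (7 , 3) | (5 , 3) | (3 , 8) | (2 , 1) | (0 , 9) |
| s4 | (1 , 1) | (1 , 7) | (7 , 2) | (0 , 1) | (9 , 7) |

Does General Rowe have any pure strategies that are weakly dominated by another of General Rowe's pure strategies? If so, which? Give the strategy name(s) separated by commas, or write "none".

s1: no other strategy beats it everywhere (s2 at C2 (5>0); s3 at C4 (8>2); s4 at C2 (5>1)).
s2: no other strategy beats it everywhere (s1 at C1 (5>0); s3 at C3 (9>3); s4 at C1 (5>1)).
Nothing dominates s3: s1 at C1 (7>0); s2 at C1 (7>5); s4 at C1 (7>1).
s4: no other strategy beats it everywhere (s1 at C1 (1>0); s2 at C2 (1>0); s3 at C3 (7>3)).

none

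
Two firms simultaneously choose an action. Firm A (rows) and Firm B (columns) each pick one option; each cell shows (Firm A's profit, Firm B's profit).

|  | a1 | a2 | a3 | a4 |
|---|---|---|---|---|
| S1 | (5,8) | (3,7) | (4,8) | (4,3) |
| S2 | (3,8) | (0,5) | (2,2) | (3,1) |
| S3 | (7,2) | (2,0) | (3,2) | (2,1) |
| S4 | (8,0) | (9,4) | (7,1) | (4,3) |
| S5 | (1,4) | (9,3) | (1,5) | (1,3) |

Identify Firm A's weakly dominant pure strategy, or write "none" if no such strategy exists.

S4 vs S1: a1: 8>5, a2: 9>3, a3: 7>4, a4: 4=4.
S4 vs S2: a1: 8>3, a2: 9>0, a3: 7>2, a4: 4>3.
S4 vs S3: a1: 8>7, a2: 9>2, a3: 7>3, a4: 4>2.
S4 vs S5: a1: 8>1, a2: 9=9, a3: 7>1, a4: 4>1.
S4 is at least as good as every other strategy against every opponent action, so it is weakly dominant.

S4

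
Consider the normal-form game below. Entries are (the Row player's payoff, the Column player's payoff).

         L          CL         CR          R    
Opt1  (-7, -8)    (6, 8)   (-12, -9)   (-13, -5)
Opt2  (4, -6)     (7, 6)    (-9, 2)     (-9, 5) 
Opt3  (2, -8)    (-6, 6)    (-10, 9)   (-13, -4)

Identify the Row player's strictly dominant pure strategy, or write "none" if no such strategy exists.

Opt2 vs Opt1: L: 4>-7, CL: 7>6, CR: -9>-12, R: -9>-13.
Opt2 vs Opt3: L: 4>2, CL: 7>-6, CR: -9>-10, R: -9>-13.
Opt2 strictly beats every other strategy against every opponent action, so it is strictly dominant.

Opt2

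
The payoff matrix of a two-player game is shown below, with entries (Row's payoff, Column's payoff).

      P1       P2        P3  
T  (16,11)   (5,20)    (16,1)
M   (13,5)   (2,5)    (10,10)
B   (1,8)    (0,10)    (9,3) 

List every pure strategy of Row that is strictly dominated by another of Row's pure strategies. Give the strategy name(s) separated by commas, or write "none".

M, B

T is not dominated — it holds its own against M at P1 (16>13); B at P1 (16>1).
M: dominated, since T does at least as well everywhere (P1: 16>13, P2: 5>2, P3: 16>10).
B is strictly dominated by T (P1: 16>1, P2: 5>0, P3: 16>9).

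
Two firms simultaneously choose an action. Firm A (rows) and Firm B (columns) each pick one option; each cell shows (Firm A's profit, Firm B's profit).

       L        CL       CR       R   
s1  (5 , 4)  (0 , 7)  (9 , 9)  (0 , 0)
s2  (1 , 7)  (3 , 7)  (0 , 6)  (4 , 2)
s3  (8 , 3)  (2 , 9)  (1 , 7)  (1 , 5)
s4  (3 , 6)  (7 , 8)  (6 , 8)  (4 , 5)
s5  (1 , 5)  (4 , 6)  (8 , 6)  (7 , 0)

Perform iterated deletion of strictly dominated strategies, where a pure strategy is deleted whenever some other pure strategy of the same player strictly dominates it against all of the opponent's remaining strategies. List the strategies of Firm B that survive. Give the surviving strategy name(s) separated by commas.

For Firm B, CL strictly dominates R on the remaining rows (s1: 7>0, s2: 7>2, s3: 9>5, s4: 8>5, s5: 6>0); eliminate R.
Row s2 is eliminated: s4 beats it against every remaining column (L: 3>1, CL: 7>3, CR: 6>0).
For Firm B, CL strictly dominates L on the remaining rows (s1: 7>4, s3: 9>3, s4: 8>6, s5: 6>5); eliminate L.
Firm A's strategy s3 is strictly dominated by s4 (CL: 7>2, CR: 6>1) and is removed.
Among the remaining strategies, none is strictly dominated by another pure strategy of the same player, so the elimination stops.
Surviving strategies — Firm A: {s1, s4, s5}; Firm B: {CL, CR}.

CL, CR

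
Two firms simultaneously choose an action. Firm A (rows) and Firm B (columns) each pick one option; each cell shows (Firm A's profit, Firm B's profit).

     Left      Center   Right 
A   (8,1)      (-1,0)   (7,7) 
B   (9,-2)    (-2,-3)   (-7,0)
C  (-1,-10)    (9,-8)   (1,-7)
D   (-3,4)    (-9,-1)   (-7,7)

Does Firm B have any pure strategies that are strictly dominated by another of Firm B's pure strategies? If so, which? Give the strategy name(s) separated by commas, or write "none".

Left, Center

Left is strictly dominated by Right (A: 7>1, B: 0>-2, C: -7>-10, D: 7>4).
Right strictly dominates Center — A: 7>0, B: 0>-3, C: -7>-8, D: 7>-1.
Nothing dominates Right: Left at A (7>1); Center at A (7>0).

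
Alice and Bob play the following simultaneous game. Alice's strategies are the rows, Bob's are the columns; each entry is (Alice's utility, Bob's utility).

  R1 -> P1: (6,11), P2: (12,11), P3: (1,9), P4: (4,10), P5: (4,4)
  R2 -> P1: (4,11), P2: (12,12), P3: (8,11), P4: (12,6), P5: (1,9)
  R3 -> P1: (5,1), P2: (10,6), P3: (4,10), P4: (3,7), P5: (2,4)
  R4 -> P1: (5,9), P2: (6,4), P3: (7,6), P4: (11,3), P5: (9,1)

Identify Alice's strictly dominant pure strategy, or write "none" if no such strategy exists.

R1 fails to dominate R2 at P2 (12=12).
R2 fails to dominate R1 at P1 (4<6).
R3 fails to dominate R1 at P1 (5<6).
R4 fails to dominate R1 at P1 (5<6).
No single strategy dominates all the others.

none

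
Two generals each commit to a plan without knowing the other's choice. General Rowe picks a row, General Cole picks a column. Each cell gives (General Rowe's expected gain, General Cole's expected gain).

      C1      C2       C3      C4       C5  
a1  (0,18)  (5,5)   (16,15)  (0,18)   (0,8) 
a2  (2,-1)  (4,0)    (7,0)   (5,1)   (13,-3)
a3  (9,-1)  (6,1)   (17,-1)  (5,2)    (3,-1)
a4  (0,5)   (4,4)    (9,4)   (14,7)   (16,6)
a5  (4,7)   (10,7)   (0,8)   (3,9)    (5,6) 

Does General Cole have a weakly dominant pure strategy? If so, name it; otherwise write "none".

C4

C4 vs C1: a1: 18=18, a2: 1>-1, a3: 2>-1, a4: 7>5, a5: 9>7.
C4 vs C2: a1: 18>5, a2: 1>0, a3: 2>1, a4: 7>4, a5: 9>7.
C4 vs C3: a1: 18>15, a2: 1>0, a3: 2>-1, a4: 7>4, a5: 9>8.
C4 vs C5: a1: 18>8, a2: 1>-3, a3: 2>-1, a4: 7>6, a5: 9>6.
C4 is at least as good as every other strategy against every opponent action, so it is weakly dominant.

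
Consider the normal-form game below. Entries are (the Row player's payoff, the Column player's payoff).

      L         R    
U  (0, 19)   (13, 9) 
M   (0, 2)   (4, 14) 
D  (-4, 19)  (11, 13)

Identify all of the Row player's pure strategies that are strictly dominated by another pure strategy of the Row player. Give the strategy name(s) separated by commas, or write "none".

U: no other strategy beats it everywhere (M at L (0=0); D at L (0>-4)).
M: no other strategy beats it everywhere (U at L (0=0); D at L (0>-4)).
D: dominated, since U does at least as well everywhere (L: 0>-4, R: 13>11).

D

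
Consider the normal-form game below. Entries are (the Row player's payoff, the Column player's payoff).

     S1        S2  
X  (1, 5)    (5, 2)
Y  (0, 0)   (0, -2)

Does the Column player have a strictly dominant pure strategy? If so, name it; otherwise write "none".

S1 vs S2: X: 5>2, Y: 0>-2.
S1 strictly beats every other strategy against every opponent action, so it is strictly dominant.

S1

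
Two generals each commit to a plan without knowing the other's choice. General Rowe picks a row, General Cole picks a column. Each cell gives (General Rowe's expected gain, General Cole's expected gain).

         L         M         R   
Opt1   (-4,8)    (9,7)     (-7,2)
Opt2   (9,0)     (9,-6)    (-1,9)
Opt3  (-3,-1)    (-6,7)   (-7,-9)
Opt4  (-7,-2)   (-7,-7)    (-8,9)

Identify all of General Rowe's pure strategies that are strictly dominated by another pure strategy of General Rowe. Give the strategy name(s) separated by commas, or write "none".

Opt1 is not dominated — it holds its own against Opt2 at M (9=9); Opt3 at M (9>-6); Opt4 at L (-4>-7).
Opt2: no other strategy beats it everywhere (Opt1 at L (9>-4); Opt3 at L (9>-3); Opt4 at L (9>-7)).
Opt3 is strictly dominated by Opt2 (L: 9>-3, M: 9>-6, R: -1>-7).
Opt1 strictly dominates Opt4 — L: -4>-7, M: 9>-7, R: -7>-8.

Opt3, Opt4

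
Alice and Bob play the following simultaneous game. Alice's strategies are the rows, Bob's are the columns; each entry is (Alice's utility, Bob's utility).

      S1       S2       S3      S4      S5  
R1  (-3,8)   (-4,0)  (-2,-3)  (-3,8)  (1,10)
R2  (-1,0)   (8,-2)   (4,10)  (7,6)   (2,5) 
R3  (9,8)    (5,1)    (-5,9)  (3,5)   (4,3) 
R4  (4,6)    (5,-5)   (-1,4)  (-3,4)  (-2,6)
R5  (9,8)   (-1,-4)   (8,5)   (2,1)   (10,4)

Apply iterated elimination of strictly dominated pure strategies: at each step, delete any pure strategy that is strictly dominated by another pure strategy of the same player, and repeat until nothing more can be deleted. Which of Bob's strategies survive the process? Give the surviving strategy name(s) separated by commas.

S1, S3

Alice's strategy R1 is strictly dominated by R2 (S1: -1>-3, S2: 8>-4, S3: 4>-2, S4: 7>-3, S5: 2>1) and is removed.
Column S2 is eliminated: S1 beats it against every remaining row (R2: 0>-2, R3: 8>1, R4: 6>-5, R5: 8>-4).
Row R4 is eliminated: R5 beats it against every remaining column (S1: 9>4, S3: 8>-1, S4: 2>-3, S5: 10>-2).
Bob's strategy S4 is strictly dominated by S3 (R2: 10>6, R3: 9>5, R5: 5>1) and is removed.
Alice's strategy R2 is strictly dominated by R5 (S1: 9>-1, S3: 8>4, S5: 10>2) and is removed.
Bob's strategy S5 is strictly dominated by S1 (R3: 8>3, R5: 8>4) and is removed.
Among the remaining strategies, none is strictly dominated by another pure strategy of the same player, so the elimination stops.
Surviving strategies — Alice: {R3, R5}; Bob: {S1, S3}.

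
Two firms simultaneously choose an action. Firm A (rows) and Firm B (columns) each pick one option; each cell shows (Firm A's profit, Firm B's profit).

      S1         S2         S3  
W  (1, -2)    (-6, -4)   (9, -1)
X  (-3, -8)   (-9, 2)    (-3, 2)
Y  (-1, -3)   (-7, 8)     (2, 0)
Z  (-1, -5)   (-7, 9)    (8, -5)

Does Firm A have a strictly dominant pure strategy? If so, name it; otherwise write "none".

W vs X: S1: 1>-3, S2: -6>-9, S3: 9>-3.
W vs Y: S1: 1>-1, S2: -6>-7, S3: 9>2.
W vs Z: S1: 1>-1, S2: -6>-7, S3: 9>8.
W strictly beats every other strategy against every opponent action, so it is strictly dominant.

W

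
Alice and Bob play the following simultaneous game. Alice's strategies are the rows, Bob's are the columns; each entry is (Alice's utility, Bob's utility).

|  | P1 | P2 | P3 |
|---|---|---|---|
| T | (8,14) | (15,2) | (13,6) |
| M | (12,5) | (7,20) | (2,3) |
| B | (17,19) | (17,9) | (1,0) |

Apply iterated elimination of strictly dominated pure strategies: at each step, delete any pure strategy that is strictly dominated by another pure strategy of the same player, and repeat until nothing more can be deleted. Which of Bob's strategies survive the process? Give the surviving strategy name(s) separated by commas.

Bob's strategy P3 is strictly dominated by P1 (T: 14>6, M: 5>3, B: 19>0) and is removed.
Alice's strategy T is strictly dominated by B (P1: 17>8, P2: 17>15) and is removed.
Alice's strategy M is strictly dominated by B (P1: 17>12, P2: 17>7) and is removed.
Column P2 is eliminated: P1 beats it against every remaining row (B: 19>9).
Among the remaining strategies, none is strictly dominated by another pure strategy of the same player, so the elimination stops.
Surviving strategies — Alice: {B}; Bob: {P1}.

P1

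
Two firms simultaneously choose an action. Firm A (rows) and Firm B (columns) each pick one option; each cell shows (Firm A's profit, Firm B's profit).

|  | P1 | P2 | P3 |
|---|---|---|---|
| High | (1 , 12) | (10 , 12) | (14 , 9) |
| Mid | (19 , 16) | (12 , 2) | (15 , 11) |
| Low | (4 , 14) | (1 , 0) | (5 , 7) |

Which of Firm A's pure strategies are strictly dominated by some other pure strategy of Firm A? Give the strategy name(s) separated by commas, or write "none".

High, Low

Mid strictly dominates High — P1: 19>1, P2: 12>10, P3: 15>14.
Mid: no other strategy beats it everywhere (High at P1 (19>1); Low at P1 (19>4)).
Low: dominated, since Mid does at least as well everywhere (P1: 19>4, P2: 12>1, P3: 15>5).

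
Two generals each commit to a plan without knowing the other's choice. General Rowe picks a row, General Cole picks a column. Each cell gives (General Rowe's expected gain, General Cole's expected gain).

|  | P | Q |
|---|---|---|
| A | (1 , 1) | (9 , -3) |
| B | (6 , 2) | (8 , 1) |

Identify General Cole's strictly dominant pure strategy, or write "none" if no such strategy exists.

P vs Q: A: 1>-3, B: 2>1.
P strictly beats every other strategy against every opponent action, so it is strictly dominant.

P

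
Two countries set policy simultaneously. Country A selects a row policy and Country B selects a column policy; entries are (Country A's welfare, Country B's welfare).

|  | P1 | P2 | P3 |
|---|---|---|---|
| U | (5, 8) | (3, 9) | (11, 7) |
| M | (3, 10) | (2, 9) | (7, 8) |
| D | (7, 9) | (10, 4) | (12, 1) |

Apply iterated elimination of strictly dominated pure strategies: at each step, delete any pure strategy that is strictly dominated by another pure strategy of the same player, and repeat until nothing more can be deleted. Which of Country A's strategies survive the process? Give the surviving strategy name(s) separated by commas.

For Country A, D strictly dominates U on the remaining columns (P1: 7>5, P2: 10>3, P3: 12>11); eliminate U.
Row M is eliminated: D beats it against every remaining column (P1: 7>3, P2: 10>2, P3: 12>7).
Column P2 is eliminated: P1 beats it against every remaining row (D: 9>4).
Country B's strategy P3 is strictly dominated by P1 (D: 9>1) and is removed.
Among the remaining strategies, none is strictly dominated by another pure strategy of the same player, so the elimination stops.
Surviving strategies — Country A: {D}; Country B: {P1}.

D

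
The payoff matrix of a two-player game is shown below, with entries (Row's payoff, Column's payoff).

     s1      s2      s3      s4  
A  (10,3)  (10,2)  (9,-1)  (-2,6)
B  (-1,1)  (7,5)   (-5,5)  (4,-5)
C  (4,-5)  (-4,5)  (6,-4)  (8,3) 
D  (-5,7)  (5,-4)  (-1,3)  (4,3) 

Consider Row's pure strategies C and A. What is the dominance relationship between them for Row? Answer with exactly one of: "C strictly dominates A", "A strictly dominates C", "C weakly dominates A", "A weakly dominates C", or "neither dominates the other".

C's payoffs vs A's, by Column's action — s1: 4<10, s2: -4<10, s3: 6<9, s4: 8>-2.
C does better at s4 but worse at s1, s2, s3; neither strategy dominates the other.

neither dominates the other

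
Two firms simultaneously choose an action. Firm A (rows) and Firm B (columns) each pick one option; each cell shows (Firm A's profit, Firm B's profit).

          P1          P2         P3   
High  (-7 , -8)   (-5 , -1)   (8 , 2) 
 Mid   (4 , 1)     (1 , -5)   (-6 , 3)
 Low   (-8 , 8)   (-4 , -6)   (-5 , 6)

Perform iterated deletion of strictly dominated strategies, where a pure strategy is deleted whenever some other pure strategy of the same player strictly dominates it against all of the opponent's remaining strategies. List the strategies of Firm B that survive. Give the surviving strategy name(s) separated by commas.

P3

Firm B's strategy P2 is strictly dominated by P3 (High: 2>-1, Mid: 3>-5, Low: 6>-6) and is removed.
For Firm A, High strictly dominates Low on the remaining columns (P1: -7>-8, P3: 8>-5); eliminate Low.
Column P1 is eliminated: P3 beats it against every remaining row (High: 2>-8, Mid: 3>1).
Row Mid is eliminated: High beats it against every remaining column (P3: 8>-6).
Among the remaining strategies, none is strictly dominated by another pure strategy of the same player, so the elimination stops.
Surviving strategies — Firm A: {High}; Firm B: {P3}.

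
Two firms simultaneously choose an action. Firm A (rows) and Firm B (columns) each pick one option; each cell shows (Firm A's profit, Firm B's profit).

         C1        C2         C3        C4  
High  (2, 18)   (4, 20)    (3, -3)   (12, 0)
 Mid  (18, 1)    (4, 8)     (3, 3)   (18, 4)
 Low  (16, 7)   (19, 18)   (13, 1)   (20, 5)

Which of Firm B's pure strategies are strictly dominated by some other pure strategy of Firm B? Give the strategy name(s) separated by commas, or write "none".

C2 strictly dominates C1 — High: 20>18, Mid: 8>1, Low: 18>7.
Nothing dominates C2: C1 at High (20>18); C3 at High (20>-3); C4 at High (20>0).
C3 is strictly dominated by C2 (High: 20>-3, Mid: 8>3, Low: 18>1).
C4 is strictly dominated by C2 (High: 20>0, Mid: 8>4, Low: 18>5).

C1, C3, C4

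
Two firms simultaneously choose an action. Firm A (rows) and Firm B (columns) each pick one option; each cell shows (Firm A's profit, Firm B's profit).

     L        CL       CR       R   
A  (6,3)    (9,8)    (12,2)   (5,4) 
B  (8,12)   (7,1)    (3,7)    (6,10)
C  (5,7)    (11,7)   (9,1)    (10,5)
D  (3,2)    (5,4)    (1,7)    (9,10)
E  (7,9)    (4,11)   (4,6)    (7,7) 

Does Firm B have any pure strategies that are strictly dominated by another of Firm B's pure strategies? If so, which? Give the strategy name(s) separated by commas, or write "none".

Nothing dominates L: CL at B (12>1); CR at A (3>2); R at B (12>10).
Nothing dominates CL: L at A (8>3); CR at A (8>2); R at A (8>4).
CR: dominated, since R does at least as well everywhere (A: 4>2, B: 10>7, C: 5>1, D: 10>7, E: 7>6).
R: no other strategy beats it everywhere (L at A (4>3); CL at B (10>1); CR at A (4>2)).

CR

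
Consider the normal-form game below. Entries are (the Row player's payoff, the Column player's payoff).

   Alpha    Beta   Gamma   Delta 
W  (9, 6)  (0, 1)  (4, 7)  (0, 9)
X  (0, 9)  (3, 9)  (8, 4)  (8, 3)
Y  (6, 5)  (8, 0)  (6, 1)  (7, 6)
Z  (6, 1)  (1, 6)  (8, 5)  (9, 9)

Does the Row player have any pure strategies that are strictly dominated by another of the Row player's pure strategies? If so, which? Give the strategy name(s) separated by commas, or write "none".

none

Nothing dominates W: X at Alpha (9>0); Y at Alpha (9>6); Z at Alpha (9>6).
Nothing dominates X: W at Beta (3>0); Y at Gamma (8>6); Z at Beta (3>1).
Nothing dominates Y: W at Beta (8>0); X at Alpha (6>0); Z at Alpha (6=6).
Z is not dominated — it holds its own against W at Beta (1>0); X at Alpha (6>0); Y at Alpha (6=6).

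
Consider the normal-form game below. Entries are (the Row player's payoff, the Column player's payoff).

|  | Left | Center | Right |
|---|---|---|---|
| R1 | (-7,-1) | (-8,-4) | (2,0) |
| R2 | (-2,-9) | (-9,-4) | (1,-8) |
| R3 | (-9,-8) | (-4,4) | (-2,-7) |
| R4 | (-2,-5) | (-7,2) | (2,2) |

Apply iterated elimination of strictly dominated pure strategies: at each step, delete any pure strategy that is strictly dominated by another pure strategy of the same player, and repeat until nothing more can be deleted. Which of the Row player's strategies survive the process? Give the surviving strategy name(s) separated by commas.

R1, R3, R4

Column Left is eliminated: Right beats it against every remaining row (R1: 0>-1, R2: -8>-9, R3: -7>-8, R4: 2>-5).
Row R2 is eliminated: R1 beats it against every remaining column (Center: -8>-9, Right: 2>1).
Among the remaining strategies, none is strictly dominated by another pure strategy of the same player, so the elimination stops.
Surviving strategies — the Row player: {R1, R3, R4}; the Column player: {Center, Right}.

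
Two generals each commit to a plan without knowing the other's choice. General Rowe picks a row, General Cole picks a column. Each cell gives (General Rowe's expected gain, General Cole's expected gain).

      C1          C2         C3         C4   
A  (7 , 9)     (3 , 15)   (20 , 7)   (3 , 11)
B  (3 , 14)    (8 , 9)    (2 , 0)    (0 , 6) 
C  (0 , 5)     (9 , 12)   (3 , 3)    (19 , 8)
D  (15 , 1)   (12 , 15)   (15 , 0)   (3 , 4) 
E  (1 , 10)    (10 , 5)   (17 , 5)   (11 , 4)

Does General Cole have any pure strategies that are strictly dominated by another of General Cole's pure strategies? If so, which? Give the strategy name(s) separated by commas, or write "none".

Nothing dominates C1: C2 at B (14>9); C3 at A (9>7); C4 at B (14>6).
C2: no other strategy beats it everywhere (C1 at A (15>9); C3 at A (15>7); C4 at A (15>11)).
C3: dominated, since C1 does at least as well everywhere (A: 9>7, B: 14>0, C: 5>3, D: 1>0, E: 10>5).
C4 is strictly dominated by C2 (A: 15>11, B: 9>6, C: 12>8, D: 15>4, E: 5>4).

C3, C4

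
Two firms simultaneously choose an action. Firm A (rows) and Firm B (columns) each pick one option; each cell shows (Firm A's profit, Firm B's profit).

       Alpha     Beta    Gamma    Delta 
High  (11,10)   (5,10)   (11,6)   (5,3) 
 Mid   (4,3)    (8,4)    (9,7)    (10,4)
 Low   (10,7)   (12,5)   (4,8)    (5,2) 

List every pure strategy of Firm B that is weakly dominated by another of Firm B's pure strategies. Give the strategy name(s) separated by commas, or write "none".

Alpha: no other strategy beats it everywhere (Beta at Low (7>5); Gamma at High (10>6); Delta at High (10>3)).
Nothing dominates Beta: Alpha at Mid (4>3); Gamma at High (10>6); Delta at High (10>3).
Gamma: no other strategy beats it everywhere (Alpha at Mid (7>3); Beta at Mid (7>4); Delta at High (6>3)).
Delta is weakly dominated by Beta (High: 10>3, Mid: 4=4, Low: 5>2).

Delta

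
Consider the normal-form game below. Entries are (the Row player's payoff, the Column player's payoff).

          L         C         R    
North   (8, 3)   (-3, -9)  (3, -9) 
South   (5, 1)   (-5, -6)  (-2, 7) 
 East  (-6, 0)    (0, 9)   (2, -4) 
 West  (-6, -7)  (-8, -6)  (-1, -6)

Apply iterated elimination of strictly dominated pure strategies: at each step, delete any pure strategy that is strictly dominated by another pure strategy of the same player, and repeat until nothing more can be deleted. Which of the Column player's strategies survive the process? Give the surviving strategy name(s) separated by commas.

The Row player's strategy South is strictly dominated by North (L: 8>5, C: -3>-5, R: 3>-2) and is removed.
The Row player's strategy West is strictly dominated by North (L: 8>-6, C: -3>-8, R: 3>-1) and is removed.
For the Column player, L strictly dominates R on the remaining rows (North: 3>-9, East: 0>-4); eliminate R.
Among the remaining strategies, none is strictly dominated by another pure strategy of the same player, so the elimination stops.
Surviving strategies — the Row player: {North, East}; the Column player: {L, C}.

L, C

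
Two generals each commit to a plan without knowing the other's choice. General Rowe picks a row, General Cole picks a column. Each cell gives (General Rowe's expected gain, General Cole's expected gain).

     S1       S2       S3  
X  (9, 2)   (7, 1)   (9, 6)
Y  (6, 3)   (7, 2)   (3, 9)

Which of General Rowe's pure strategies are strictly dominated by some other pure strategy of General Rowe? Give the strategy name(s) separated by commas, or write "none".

none

Nothing dominates X: Y at S1 (9>6).
Y: no other strategy beats it everywhere (X at S2 (7=7)).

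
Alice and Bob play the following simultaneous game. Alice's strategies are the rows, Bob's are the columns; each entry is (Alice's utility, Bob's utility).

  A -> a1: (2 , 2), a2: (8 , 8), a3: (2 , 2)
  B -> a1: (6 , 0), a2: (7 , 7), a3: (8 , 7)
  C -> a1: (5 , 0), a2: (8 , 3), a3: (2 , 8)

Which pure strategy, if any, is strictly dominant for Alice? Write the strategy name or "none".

none

A fails to dominate B at a1 (2<6).
B fails to dominate A at a2 (7<8).
C fails to dominate A at a2 (8=8).
No single strategy dominates all the others.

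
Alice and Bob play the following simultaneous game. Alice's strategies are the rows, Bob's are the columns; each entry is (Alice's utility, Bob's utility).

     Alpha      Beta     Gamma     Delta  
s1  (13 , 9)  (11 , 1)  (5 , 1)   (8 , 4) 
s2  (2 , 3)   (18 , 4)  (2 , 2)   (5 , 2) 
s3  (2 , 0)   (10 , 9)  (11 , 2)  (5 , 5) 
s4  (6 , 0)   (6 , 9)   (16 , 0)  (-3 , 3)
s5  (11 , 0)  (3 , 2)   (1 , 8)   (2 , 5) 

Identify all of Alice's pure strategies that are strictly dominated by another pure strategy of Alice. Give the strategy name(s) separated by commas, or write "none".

s5

s1 is not dominated — it holds its own against s2 at Alpha (13>2); s3 at Alpha (13>2); s4 at Alpha (13>6); s5 at Alpha (13>11).
Nothing dominates s2: s1 at Beta (18>11); s3 at Alpha (2=2); s4 at Beta (18>6); s5 at Beta (18>3).
s3: no other strategy beats it everywhere (s1 at Gamma (11>5); s2 at Alpha (2=2); s4 at Beta (10>6); s5 at Beta (10>3)).
s4: no other strategy beats it everywhere (s1 at Gamma (16>5); s2 at Alpha (6>2); s3 at Alpha (6>2); s5 at Beta (6>3)).
s1 strictly dominates s5 — Alpha: 13>11, Beta: 11>3, Gamma: 5>1, Delta: 8>2.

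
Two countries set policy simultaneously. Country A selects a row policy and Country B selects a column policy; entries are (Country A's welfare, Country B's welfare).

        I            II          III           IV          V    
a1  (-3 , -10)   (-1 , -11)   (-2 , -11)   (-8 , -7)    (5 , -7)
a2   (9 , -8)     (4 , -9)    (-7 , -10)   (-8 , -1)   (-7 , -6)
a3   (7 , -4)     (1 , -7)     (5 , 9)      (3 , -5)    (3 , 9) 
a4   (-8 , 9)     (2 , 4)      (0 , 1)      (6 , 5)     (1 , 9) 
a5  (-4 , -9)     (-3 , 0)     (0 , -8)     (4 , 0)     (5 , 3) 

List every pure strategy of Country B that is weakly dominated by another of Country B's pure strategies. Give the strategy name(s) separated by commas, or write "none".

I: dominated, since V does at least as well everywhere (a1: -7>-10, a2: -6>-8, a3: 9>-4, a4: 9=9, a5: 3>-9).
II is weakly dominated by IV (a1: -7>-11, a2: -1>-9, a3: -5>-7, a4: 5>4, a5: 0=0).
V weakly dominates III — a1: -7>-11, a2: -6>-10, a3: 9=9, a4: 9>1, a5: 3>-8.
IV: no other strategy beats it everywhere (I at a1 (-7>-10); II at a1 (-7>-11); III at a1 (-7>-11); V at a2 (-1>-6)).
V: no other strategy beats it everywhere (I at a1 (-7>-10); II at a1 (-7>-11); III at a1 (-7>-11); IV at a3 (9>-5)).

I, II, III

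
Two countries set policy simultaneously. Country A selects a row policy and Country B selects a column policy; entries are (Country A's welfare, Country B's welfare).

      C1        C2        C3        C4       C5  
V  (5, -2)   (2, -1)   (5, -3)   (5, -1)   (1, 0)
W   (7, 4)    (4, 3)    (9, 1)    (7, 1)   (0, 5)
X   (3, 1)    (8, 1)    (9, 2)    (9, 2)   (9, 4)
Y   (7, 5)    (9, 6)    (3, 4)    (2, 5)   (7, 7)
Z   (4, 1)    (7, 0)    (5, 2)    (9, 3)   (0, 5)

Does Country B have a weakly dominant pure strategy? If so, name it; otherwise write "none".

C5

C5 vs C1: V: 0>-2, W: 5>4, X: 4>1, Y: 7>5, Z: 5>1.
C5 vs C2: V: 0>-1, W: 5>3, X: 4>1, Y: 7>6, Z: 5>0.
C5 vs C3: V: 0>-3, W: 5>1, X: 4>2, Y: 7>4, Z: 5>2.
C5 vs C4: V: 0>-1, W: 5>1, X: 4>2, Y: 7>5, Z: 5>3.
C5 is at least as good as every other strategy against every opponent action, so it is weakly dominant.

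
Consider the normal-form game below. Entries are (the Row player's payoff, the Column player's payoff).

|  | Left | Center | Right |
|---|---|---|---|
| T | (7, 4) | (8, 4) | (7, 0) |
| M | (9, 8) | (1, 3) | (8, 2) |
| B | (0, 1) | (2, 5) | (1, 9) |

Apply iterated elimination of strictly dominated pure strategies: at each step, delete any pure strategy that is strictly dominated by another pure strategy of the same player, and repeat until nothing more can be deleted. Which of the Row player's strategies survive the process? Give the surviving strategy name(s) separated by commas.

For the Row player, T strictly dominates B on the remaining columns (Left: 7>0, Center: 8>2, Right: 7>1); eliminate B.
For the Column player, Left strictly dominates Right on the remaining rows (T: 4>0, M: 8>2); eliminate Right.
Among the remaining strategies, none is strictly dominated by another pure strategy of the same player, so the elimination stops.
Surviving strategies — the Row player: {T, M}; the Column player: {Left, Center}.

T, M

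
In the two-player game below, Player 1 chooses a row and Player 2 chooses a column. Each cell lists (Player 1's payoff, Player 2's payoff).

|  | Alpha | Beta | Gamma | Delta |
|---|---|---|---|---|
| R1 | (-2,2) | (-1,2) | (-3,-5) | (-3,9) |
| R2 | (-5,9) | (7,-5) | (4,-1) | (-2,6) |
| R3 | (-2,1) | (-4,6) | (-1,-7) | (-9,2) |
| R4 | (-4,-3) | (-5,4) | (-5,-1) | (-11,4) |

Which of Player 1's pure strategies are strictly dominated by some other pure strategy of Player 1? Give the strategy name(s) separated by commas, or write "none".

R1: no other strategy beats it everywhere (R2 at Alpha (-2>-5); R3 at Alpha (-2=-2); R4 at Alpha (-2>-4)).
R2: no other strategy beats it everywhere (R1 at Beta (7>-1); R3 at Beta (7>-4); R4 at Beta (7>-5)).
R3: no other strategy beats it everywhere (R1 at Alpha (-2=-2); R2 at Alpha (-2>-5); R4 at Alpha (-2>-4)).
R1 strictly dominates R4 — Alpha: -2>-4, Beta: -1>-5, Gamma: -3>-5, Delta: -3>-11.

R4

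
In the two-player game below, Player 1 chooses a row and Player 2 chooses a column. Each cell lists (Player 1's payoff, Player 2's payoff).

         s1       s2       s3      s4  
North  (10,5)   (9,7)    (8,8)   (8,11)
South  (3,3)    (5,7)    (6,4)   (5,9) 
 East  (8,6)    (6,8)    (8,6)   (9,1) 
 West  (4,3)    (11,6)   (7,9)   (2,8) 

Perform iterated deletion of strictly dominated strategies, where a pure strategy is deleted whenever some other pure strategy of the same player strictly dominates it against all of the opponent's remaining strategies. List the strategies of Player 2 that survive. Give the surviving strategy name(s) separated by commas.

For Player 1, North strictly dominates South on the remaining columns (s1: 10>3, s2: 9>5, s3: 8>6, s4: 8>5); eliminate South.
Column s1 is eliminated: s2 beats it against every remaining row (North: 7>5, East: 8>6, West: 6>3).
Among the remaining strategies, none is strictly dominated by another pure strategy of the same player, so the elimination stops.
Surviving strategies — Player 1: {North, East, West}; Player 2: {s2, s3, s4}.

s2, s3, s4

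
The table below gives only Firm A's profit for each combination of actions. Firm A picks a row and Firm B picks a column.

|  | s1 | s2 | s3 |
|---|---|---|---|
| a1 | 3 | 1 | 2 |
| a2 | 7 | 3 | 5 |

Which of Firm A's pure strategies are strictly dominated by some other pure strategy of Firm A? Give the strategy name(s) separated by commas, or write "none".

a1

a2 strictly dominates a1 — s1: 7>3, s2: 3>1, s3: 5>2.
Nothing dominates a2: a1 at s1 (7>3).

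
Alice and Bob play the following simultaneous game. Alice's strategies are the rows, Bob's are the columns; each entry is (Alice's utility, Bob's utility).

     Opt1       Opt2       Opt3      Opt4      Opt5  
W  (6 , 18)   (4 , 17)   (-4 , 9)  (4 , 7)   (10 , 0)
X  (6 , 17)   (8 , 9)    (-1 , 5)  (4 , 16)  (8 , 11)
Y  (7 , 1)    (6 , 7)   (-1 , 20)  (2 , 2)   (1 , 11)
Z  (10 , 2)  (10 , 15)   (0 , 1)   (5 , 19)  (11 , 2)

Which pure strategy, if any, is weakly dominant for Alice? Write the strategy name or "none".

Z vs W: Opt1: 10>6, Opt2: 10>4, Opt3: 0>-4, Opt4: 5>4, Opt5: 11>10.
Z vs X: Opt1: 10>6, Opt2: 10>8, Opt3: 0>-1, Opt4: 5>4, Opt5: 11>8.
Z vs Y: Opt1: 10>7, Opt2: 10>6, Opt3: 0>-1, Opt4: 5>2, Opt5: 11>1.
Z is at least as good as every other strategy against every opponent action, so it is weakly dominant.

Z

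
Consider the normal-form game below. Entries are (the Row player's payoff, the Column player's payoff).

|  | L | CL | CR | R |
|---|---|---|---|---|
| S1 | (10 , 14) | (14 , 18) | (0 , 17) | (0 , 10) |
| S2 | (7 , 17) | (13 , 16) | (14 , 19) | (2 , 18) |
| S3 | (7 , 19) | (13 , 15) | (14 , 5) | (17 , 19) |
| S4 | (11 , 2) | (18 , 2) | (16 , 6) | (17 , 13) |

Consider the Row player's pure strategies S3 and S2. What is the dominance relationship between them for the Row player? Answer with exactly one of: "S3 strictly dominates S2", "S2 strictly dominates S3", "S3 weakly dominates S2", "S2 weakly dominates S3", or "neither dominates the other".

S3's payoffs vs S2's, by the Column player's action — L: 7=7, CL: 13=13, CR: 14=14, R: 17>2.
S3 is at least as good everywhere and strictly better somewhere (tied only at L, CL, CR), so S3 weakly but not strictly dominates S2.

S3 weakly dominates S2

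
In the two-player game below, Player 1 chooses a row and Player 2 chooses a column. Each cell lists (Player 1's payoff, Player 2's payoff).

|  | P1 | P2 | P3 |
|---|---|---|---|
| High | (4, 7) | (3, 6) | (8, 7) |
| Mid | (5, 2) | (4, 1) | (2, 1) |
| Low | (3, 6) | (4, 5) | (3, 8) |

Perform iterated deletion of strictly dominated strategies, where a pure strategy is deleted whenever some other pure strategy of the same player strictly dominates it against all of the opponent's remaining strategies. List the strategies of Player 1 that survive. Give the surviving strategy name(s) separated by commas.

Column P2 is eliminated: P1 beats it against every remaining row (High: 7>6, Mid: 2>1, Low: 6>5).
For Player 1, High strictly dominates Low on the remaining columns (P1: 4>3, P3: 8>3); eliminate Low.
Among the remaining strategies, none is strictly dominated by another pure strategy of the same player, so the elimination stops.
Surviving strategies — Player 1: {High, Mid}; Player 2: {P1, P3}.

High, Mid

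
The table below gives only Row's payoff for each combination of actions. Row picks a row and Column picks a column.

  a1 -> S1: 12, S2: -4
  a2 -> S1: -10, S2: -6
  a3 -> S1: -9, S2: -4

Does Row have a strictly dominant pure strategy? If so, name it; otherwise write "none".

none

a1 fails to dominate a3 at S2 (-4=-4).
a2 fails to dominate a1 at S1 (-10<12).
a3 fails to dominate a1 at S1 (-9<12).
No single strategy dominates all the others.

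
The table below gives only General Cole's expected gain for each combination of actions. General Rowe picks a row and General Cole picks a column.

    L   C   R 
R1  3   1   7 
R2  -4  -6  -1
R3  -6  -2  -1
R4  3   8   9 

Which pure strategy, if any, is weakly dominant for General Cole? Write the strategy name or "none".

R vs L: R1: 7>3, R2: -1>-4, R3: -1>-6, R4: 9>3.
R vs C: R1: 7>1, R2: -1>-6, R3: -1>-2, R4: 9>8.
R is at least as good as every other strategy against every opponent action, so it is weakly dominant.

R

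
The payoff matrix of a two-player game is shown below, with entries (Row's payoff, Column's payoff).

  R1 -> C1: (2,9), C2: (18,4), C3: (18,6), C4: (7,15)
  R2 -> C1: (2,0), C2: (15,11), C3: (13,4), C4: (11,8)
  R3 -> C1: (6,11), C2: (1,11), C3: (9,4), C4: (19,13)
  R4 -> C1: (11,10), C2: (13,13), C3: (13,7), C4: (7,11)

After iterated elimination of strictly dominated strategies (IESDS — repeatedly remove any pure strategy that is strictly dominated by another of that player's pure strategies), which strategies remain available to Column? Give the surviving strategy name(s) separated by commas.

Column's strategy C1 is strictly dominated by C4 (R1: 15>9, R2: 8>0, R3: 13>11, R4: 11>10) and is removed.
For Column, C4 strictly dominates C3 on the remaining rows (R1: 15>6, R2: 8>4, R3: 13>4, R4: 11>7); eliminate C3.
Row's strategy R4 is strictly dominated by R2 (C2: 15>13, C4: 11>7) and is removed.
Among the remaining strategies, none is strictly dominated by another pure strategy of the same player, so the elimination stops.
Surviving strategies — Row: {R1, R2, R3}; Column: {C2, C4}.

C2, C4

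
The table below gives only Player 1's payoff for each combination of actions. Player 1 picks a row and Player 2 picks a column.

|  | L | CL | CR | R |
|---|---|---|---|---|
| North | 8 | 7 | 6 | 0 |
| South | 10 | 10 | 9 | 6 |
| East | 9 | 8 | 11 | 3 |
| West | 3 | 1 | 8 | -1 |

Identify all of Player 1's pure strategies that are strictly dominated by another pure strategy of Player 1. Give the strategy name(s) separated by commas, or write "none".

North, West

North: dominated, since South does at least as well everywhere (L: 10>8, CL: 10>7, CR: 9>6, R: 6>0).
South is not dominated — it holds its own against North at L (10>8); East at L (10>9); West at L (10>3).
Nothing dominates East: North at L (9>8); South at CR (11>9); West at L (9>3).
West is strictly dominated by South (L: 10>3, CL: 10>1, CR: 9>8, R: 6>-1).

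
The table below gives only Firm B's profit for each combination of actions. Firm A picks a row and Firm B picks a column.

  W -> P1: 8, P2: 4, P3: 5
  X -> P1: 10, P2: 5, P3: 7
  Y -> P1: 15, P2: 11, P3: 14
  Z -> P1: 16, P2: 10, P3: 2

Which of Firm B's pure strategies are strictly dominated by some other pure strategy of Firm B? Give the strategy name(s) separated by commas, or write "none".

P1 is not dominated — it holds its own against P2 at W (8>4); P3 at W (8>5).
P2 is strictly dominated by P1 (W: 8>4, X: 10>5, Y: 15>11, Z: 16>10).
P3: dominated, since P1 does at least as well everywhere (W: 8>5, X: 10>7, Y: 15>14, Z: 16>2).

P2, P3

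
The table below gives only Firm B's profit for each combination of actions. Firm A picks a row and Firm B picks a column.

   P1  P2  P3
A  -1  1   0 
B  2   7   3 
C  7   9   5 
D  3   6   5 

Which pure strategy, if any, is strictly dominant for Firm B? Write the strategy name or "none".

P2

P2 vs P1: A: 1>-1, B: 7>2, C: 9>7, D: 6>3.
P2 vs P3: A: 1>0, B: 7>3, C: 9>5, D: 6>5.
P2 strictly beats every other strategy against every opponent action, so it is strictly dominant.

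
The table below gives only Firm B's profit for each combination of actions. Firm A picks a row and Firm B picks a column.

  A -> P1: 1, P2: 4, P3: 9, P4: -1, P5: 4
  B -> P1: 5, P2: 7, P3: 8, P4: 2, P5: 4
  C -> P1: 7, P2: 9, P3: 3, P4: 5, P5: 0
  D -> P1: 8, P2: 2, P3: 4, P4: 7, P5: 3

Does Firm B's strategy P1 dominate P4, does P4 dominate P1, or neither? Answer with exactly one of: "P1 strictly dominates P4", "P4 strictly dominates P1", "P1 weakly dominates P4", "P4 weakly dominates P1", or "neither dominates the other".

P1's payoffs vs P4's, by Firm A's action — A: 1>-1, B: 5>2, C: 7>5, D: 8>7.
P1 gives a strictly higher payoff against each choice by Firm A, so P1 strictly dominates P4.

P1 strictly dominates P4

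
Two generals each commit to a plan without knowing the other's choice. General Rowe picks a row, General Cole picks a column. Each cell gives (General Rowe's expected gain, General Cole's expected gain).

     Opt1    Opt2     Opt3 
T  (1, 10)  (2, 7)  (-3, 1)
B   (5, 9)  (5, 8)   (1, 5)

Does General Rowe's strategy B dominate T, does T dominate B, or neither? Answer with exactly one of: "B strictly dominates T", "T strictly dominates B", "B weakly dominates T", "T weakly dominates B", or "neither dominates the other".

Compare B to T across every action of General Cole: Opt1: 5>1, Opt2: 5>2, Opt3: 1>-3.
B gives a strictly higher payoff against every action of General Cole, so B strictly dominates T.

B strictly dominates T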